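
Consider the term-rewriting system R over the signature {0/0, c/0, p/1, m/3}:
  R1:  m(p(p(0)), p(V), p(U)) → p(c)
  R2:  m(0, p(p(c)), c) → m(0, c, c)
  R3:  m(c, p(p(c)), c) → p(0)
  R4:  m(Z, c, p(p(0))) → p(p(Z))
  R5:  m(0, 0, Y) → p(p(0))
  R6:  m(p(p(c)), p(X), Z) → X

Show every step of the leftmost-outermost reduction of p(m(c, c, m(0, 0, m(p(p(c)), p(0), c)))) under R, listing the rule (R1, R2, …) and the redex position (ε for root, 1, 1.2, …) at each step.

1. p(m(c, c, m(0, 0, m(p(p(c)), p(0), c))))  →  p(m(c, c, p(p(0))))   [R5 at 1.3]
2. p(m(c, c, p(p(0))))  →  p(p(p(c)))   [R4 at 1]

p(p(p(c)))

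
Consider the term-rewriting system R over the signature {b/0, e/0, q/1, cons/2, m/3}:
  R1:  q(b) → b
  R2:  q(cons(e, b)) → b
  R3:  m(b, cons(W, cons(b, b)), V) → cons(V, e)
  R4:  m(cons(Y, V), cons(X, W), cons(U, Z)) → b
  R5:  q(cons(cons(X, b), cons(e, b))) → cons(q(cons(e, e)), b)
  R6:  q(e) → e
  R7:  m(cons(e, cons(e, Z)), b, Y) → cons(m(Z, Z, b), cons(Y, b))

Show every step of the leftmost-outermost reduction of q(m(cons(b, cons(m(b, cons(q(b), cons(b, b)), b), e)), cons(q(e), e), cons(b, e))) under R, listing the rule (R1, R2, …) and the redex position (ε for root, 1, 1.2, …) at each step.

1. q(m(cons(b, cons(m(b, cons(q(b), cons(b, b)), b), e)), cons(q(e), e), cons(b, e)))  →  q(b)   [R4 at 1]
2. q(b)  →  b   [R1 at ε]

b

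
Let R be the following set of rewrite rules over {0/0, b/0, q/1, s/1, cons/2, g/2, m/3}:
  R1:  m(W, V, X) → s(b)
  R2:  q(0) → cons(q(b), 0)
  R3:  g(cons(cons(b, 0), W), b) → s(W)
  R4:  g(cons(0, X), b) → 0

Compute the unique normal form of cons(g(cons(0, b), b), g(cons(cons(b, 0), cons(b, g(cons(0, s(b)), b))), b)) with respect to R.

1. cons(g(cons(0, b), b), g(cons(cons(b, 0), cons(b, g(cons(0, s(b)), b))), b))  →  cons(0, g(cons(cons(b, 0), cons(b, g(cons(0, s(b)), b))), b))   [R4 at 1]
2. cons(0, g(cons(cons(b, 0), cons(b, g(cons(0, s(b)), b))), b))  →  cons(0, s(cons(b, g(cons(0, s(b)), b))))   [R3 at 2]
3. cons(0, s(cons(b, g(cons(0, s(b)), b))))  →  cons(0, s(cons(b, 0)))   [R4 at 2.1.2]

cons(0, s(cons(b, 0)))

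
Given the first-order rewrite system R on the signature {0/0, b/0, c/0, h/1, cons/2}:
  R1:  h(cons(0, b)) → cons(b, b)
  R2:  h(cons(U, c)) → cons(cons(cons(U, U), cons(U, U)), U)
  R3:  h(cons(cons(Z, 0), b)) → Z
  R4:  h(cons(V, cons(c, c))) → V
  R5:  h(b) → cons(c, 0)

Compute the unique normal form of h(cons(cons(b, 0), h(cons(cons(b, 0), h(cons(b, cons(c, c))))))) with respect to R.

b

1. h(cons(cons(b, 0), h(cons(cons(b, 0), h(cons(b, cons(c, c)))))))  →  h(cons(cons(b, 0), h(cons(cons(b, 0), b))))   [R4 at 1.2.1.2]
2. h(cons(cons(b, 0), h(cons(cons(b, 0), b))))  →  h(cons(cons(b, 0), b))   [R3 at 1.2]
3. h(cons(cons(b, 0), b))  →  b   [R3 at ε]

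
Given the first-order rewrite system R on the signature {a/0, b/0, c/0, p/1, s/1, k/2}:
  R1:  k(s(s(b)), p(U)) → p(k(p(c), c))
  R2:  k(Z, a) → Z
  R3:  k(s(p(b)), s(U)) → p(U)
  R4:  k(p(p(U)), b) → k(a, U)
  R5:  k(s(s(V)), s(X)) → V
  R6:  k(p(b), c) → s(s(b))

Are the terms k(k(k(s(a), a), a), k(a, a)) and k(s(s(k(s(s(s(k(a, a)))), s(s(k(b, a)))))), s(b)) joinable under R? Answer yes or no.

Reduce t₁ = k(k(k(s(a), a), a), k(a, a)):
1. k(k(k(s(a), a), a), k(a, a))  →  k(k(s(a), a), k(a, a))   [R2 at 1]
2. k(k(s(a), a), k(a, a))  →  k(s(a), k(a, a))   [R2 at 1]
3. k(s(a), k(a, a))  →  k(s(a), a)   [R2 at 2]
4. k(s(a), a)  →  s(a)   [R2 at ε]

Reduce t₂ = k(s(s(k(s(s(s(k(a, a)))), s(s(k(b, a)))))), s(b)):
1. k(s(s(k(s(s(s(k(a, a)))), s(s(k(b, a)))))), s(b))  →  k(s(s(s(k(a, a)))), s(s(k(b, a))))   [R5 at ε]
2. k(s(s(s(k(a, a)))), s(s(k(b, a))))  →  s(k(a, a))   [R5 at ε]
3. s(k(a, a))  →  s(a)   [R2 at 1]

yes — NF(t₁) = s(a), NF(t₂) = s(a)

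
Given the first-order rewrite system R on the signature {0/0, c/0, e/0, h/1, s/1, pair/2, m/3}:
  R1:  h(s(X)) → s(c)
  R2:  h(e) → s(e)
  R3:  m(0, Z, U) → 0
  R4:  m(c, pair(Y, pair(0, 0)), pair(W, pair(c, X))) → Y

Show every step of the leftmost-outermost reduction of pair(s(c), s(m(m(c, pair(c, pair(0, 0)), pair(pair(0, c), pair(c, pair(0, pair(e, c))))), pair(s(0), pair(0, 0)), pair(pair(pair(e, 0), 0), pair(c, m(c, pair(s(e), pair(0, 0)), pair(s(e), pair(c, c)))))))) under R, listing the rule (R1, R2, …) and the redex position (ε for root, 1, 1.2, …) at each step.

pair(s(c), s(s(0)))

1. pair(s(c), s(m(m(c, pair(c, pair(0, 0)), pair(pair(0, c), pair(c, pair(0, pair(e, c))))), pair(s(0), pair(0, 0)), pair(pair(pair(e, 0), 0), pair(c, m(c, pair(s(e), pair(0, 0)), pair(s(e), pair(c, c))))))))  →  pair(s(c), s(m(c, pair(s(0), pair(0, 0)), pair(pair(pair(e, 0), 0), pair(c, m(c, pair(s(e), pair(0, 0)), pair(s(e), pair(c, c))))))))   [R4 at 2.1.1]
2. pair(s(c), s(m(c, pair(s(0), pair(0, 0)), pair(pair(pair(e, 0), 0), pair(c, m(c, pair(s(e), pair(0, 0)), pair(s(e), pair(c, c))))))))  →  pair(s(c), s(s(0)))   [R4 at 2.1]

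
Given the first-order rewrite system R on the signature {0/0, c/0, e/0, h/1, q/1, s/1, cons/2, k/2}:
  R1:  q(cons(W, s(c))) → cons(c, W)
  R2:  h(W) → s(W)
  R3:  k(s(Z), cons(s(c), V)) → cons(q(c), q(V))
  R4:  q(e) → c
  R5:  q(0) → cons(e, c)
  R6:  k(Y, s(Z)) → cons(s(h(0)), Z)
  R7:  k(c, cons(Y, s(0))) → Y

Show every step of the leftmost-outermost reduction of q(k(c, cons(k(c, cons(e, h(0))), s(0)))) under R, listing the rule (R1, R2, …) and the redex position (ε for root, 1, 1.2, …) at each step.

c

1. q(k(c, cons(k(c, cons(e, h(0))), s(0))))  →  q(k(c, cons(e, h(0))))   [R7 at 1]
2. q(k(c, cons(e, h(0))))  →  q(k(c, cons(e, s(0))))   [R2 at 1.2.2]
3. q(k(c, cons(e, s(0))))  →  q(e)   [R7 at 1]
4. q(e)  →  c   [R4 at ε]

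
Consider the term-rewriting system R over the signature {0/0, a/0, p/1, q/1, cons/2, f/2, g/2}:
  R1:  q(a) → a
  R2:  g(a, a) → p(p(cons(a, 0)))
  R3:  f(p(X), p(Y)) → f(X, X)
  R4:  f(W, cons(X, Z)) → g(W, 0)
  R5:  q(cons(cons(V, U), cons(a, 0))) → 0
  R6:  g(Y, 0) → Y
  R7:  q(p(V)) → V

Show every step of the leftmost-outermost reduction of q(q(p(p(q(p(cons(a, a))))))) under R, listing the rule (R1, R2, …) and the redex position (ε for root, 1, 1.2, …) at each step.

cons(a, a)

1. q(q(p(p(q(p(cons(a, a)))))))  →  q(p(q(p(cons(a, a)))))   [R7 at 1]
2. q(p(q(p(cons(a, a)))))  →  q(p(cons(a, a)))   [R7 at ε]
3. q(p(cons(a, a)))  →  cons(a, a)   [R7 at ε]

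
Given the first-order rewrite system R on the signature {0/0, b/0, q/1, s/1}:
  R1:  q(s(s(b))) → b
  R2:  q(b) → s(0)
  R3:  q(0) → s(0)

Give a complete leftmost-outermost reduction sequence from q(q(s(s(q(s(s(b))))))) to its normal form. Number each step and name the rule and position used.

s(0)

1. q(q(s(s(q(s(s(b)))))))  →  q(q(s(s(b))))   [R1 at 1.1.1.1]
2. q(q(s(s(b))))  →  q(b)   [R1 at 1]
3. q(b)  →  s(0)   [R2 at ε]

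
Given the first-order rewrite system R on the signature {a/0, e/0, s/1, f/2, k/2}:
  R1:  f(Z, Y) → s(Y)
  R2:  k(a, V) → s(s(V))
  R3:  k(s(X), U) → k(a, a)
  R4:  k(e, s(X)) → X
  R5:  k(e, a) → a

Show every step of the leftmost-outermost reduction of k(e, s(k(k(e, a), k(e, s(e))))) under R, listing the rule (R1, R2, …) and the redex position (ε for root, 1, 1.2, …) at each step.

1. k(e, s(k(k(e, a), k(e, s(e)))))  →  k(k(e, a), k(e, s(e)))   [R4 at ε]
2. k(k(e, a), k(e, s(e)))  →  k(a, k(e, s(e)))   [R5 at 1]
3. k(a, k(e, s(e)))  →  s(s(k(e, s(e))))   [R2 at ε]
4. s(s(k(e, s(e))))  →  s(s(e))   [R4 at 1.1]

s(s(e))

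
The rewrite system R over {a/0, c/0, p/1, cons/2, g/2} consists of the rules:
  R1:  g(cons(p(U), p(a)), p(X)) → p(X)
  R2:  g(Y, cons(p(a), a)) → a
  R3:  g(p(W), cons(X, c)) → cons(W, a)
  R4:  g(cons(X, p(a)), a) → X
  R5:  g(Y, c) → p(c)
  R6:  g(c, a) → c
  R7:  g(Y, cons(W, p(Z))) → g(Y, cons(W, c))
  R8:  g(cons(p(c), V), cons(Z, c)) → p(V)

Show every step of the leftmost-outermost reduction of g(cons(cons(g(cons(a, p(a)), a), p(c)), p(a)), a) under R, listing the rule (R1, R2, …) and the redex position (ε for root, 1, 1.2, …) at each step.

cons(a, p(c))

1. g(cons(cons(g(cons(a, p(a)), a), p(c)), p(a)), a)  →  cons(g(cons(a, p(a)), a), p(c))   [R4 at ε]
2. cons(g(cons(a, p(a)), a), p(c))  →  cons(a, p(c))   [R4 at 1]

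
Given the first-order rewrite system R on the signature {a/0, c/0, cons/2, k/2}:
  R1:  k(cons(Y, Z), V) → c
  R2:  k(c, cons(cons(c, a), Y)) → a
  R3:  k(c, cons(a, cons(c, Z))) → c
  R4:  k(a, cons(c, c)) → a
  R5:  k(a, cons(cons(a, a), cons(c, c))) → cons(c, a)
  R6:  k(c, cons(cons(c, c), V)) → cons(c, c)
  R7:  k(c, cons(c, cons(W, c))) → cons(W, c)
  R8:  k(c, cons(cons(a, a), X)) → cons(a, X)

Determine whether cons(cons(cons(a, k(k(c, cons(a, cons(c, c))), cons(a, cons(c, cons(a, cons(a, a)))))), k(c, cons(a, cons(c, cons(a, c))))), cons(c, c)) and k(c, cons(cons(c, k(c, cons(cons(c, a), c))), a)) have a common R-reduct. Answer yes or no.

no — NF(t₁) = cons(cons(cons(a, c), c), cons(c, c)), NF(t₂) = a

Reduce t₁ = cons(cons(cons(a, k(k(c, cons(a, cons(c, c))), cons(a, cons(c, cons(a, cons(a, a)))))), k(c, cons(a, cons(c, cons(a, c))))), cons(c, c)):
1. cons(cons(cons(a, k(k(c, cons(a, cons(c, c))), cons(a, cons(c, cons(a, cons(a, a)))))), k(c, cons(a, cons(c, cons(a, c))))), cons(c, c))  →  cons(cons(cons(a, k(c, cons(a, cons(c, cons(a, cons(a, a)))))), k(c, cons(a, cons(c, cons(a, c))))), cons(c, c))   [R3 at 1.1.2.1]
2. cons(cons(cons(a, k(c, cons(a, cons(c, cons(a, cons(a, a)))))), k(c, cons(a, cons(c, cons(a, c))))), cons(c, c))  →  cons(cons(cons(a, c), k(c, cons(a, cons(c, cons(a, c))))), cons(c, c))   [R3 at 1.1.2]
3. cons(cons(cons(a, c), k(c, cons(a, cons(c, cons(a, c))))), cons(c, c))  →  cons(cons(cons(a, c), c), cons(c, c))   [R3 at 1.2]

Reduce t₂ = k(c, cons(cons(c, k(c, cons(cons(c, a), c))), a)):
1. k(c, cons(cons(c, k(c, cons(cons(c, a), c))), a))  →  k(c, cons(cons(c, a), a))   [R2 at 2.1.2]
2. k(c, cons(cons(c, a), a))  →  a   [R2 at ε]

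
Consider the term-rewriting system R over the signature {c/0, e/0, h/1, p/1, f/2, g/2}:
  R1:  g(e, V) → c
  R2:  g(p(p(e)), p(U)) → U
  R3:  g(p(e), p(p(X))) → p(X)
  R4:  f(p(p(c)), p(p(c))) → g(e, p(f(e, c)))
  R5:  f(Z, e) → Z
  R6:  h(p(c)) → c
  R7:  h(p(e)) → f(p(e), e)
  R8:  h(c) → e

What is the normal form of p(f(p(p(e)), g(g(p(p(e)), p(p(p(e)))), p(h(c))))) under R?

1. p(f(p(p(e)), g(g(p(p(e)), p(p(p(e)))), p(h(c)))))  →  p(f(p(p(e)), g(p(p(e)), p(h(c)))))   [R2 at 1.2.1]
2. p(f(p(p(e)), g(p(p(e)), p(h(c)))))  →  p(f(p(p(e)), h(c)))   [R2 at 1.2]
3. p(f(p(p(e)), h(c)))  →  p(f(p(p(e)), e))   [R8 at 1.2]
4. p(f(p(p(e)), e))  →  p(p(p(e)))   [R5 at 1]

p(p(p(e)))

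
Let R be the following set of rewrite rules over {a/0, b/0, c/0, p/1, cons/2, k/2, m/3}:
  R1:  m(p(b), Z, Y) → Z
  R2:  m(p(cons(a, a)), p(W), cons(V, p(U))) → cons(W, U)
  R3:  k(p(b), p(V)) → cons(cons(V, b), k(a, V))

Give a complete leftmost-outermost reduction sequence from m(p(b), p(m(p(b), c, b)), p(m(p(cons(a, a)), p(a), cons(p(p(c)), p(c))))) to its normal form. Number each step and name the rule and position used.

p(c)

1. m(p(b), p(m(p(b), c, b)), p(m(p(cons(a, a)), p(a), cons(p(p(c)), p(c)))))  →  p(m(p(b), c, b))   [R1 at ε]
2. p(m(p(b), c, b))  →  p(c)   [R1 at 1]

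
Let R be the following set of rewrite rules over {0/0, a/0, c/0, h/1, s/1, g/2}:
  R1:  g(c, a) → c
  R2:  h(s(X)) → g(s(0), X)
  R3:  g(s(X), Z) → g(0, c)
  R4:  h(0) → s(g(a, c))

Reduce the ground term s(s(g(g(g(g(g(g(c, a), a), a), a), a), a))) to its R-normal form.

s(s(c))

1. s(s(g(g(g(g(g(g(c, a), a), a), a), a), a)))  →  s(s(g(g(g(g(g(c, a), a), a), a), a)))   [R1 at 1.1.1.1.1.1.1]
2. s(s(g(g(g(g(g(c, a), a), a), a), a)))  →  s(s(g(g(g(g(c, a), a), a), a)))   [R1 at 1.1.1.1.1.1]
3. s(s(g(g(g(g(c, a), a), a), a)))  →  s(s(g(g(g(c, a), a), a)))   [R1 at 1.1.1.1.1]
4. s(s(g(g(g(c, a), a), a)))  →  s(s(g(g(c, a), a)))   [R1 at 1.1.1.1]
5. s(s(g(g(c, a), a)))  →  s(s(g(c, a)))   [R1 at 1.1.1]
6. s(s(g(c, a)))  →  s(s(c))   [R1 at 1.1]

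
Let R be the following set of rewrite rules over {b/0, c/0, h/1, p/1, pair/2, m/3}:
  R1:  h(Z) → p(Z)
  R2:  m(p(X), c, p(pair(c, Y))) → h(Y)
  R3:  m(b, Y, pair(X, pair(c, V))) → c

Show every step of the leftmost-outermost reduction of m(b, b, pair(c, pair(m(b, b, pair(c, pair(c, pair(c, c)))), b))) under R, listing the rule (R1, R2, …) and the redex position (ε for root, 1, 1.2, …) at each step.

1. m(b, b, pair(c, pair(m(b, b, pair(c, pair(c, pair(c, c)))), b)))  →  m(b, b, pair(c, pair(c, b)))   [R3 at 3.2.1]
2. m(b, b, pair(c, pair(c, b)))  →  c   [R3 at ε]

c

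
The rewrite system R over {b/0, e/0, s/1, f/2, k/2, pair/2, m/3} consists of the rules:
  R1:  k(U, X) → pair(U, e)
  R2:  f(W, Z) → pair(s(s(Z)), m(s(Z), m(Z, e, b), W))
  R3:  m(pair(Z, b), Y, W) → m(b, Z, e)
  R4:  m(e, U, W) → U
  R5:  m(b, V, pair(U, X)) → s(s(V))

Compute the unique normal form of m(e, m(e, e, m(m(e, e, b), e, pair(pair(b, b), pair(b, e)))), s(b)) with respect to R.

1. m(e, m(e, e, m(m(e, e, b), e, pair(pair(b, b), pair(b, e)))), s(b))  →  m(e, e, m(m(e, e, b), e, pair(pair(b, b), pair(b, e))))   [R4 at ε]
2. m(e, e, m(m(e, e, b), e, pair(pair(b, b), pair(b, e))))  →  e   [R4 at ε]

e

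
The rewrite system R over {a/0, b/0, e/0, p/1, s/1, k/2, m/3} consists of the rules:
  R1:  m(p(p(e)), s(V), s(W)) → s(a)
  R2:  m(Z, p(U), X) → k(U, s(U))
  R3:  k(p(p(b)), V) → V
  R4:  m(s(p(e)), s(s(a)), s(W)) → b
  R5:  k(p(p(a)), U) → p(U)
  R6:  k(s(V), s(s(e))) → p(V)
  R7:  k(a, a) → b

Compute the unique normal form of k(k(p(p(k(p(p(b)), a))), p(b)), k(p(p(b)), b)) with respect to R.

1. k(k(p(p(k(p(p(b)), a))), p(b)), k(p(p(b)), b))  →  k(k(p(p(a)), p(b)), k(p(p(b)), b))   [R3 at 1.1.1.1]
2. k(k(p(p(a)), p(b)), k(p(p(b)), b))  →  k(p(p(b)), k(p(p(b)), b))   [R5 at 1]
3. k(p(p(b)), k(p(p(b)), b))  →  k(p(p(b)), b)   [R3 at ε]
4. k(p(p(b)), b)  →  b   [R3 at ε]

b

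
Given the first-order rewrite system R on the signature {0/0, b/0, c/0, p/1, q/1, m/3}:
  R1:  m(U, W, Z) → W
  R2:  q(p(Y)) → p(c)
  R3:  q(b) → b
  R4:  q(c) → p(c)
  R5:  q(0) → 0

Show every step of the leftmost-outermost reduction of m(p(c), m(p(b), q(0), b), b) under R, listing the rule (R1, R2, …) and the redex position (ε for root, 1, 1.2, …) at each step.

0

1. m(p(c), m(p(b), q(0), b), b)  →  m(p(b), q(0), b)   [R1 at ε]
2. m(p(b), q(0), b)  →  q(0)   [R1 at ε]
3. q(0)  →  0   [R5 at ε]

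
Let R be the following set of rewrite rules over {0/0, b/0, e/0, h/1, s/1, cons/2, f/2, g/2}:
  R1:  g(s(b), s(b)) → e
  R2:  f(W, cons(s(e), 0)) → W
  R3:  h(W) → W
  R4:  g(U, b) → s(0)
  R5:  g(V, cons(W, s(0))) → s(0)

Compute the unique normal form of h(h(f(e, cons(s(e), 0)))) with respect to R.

1. h(h(f(e, cons(s(e), 0))))  →  h(f(e, cons(s(e), 0)))   [R3 at ε]
2. h(f(e, cons(s(e), 0)))  →  f(e, cons(s(e), 0))   [R3 at ε]
3. f(e, cons(s(e), 0))  →  e   [R2 at ε]

e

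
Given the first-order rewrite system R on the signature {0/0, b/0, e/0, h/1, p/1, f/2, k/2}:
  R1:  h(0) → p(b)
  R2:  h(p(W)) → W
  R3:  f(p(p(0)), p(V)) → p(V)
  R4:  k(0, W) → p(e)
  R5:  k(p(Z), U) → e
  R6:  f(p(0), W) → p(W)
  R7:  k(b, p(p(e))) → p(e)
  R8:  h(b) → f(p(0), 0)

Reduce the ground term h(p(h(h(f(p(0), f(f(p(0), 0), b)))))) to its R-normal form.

1. h(p(h(h(f(p(0), f(f(p(0), 0), b))))))  →  h(h(f(p(0), f(f(p(0), 0), b))))   [R2 at ε]
2. h(h(f(p(0), f(f(p(0), 0), b))))  →  h(h(p(f(f(p(0), 0), b))))   [R6 at 1.1]
3. h(h(p(f(f(p(0), 0), b))))  →  h(f(f(p(0), 0), b))   [R2 at 1]
4. h(f(f(p(0), 0), b))  →  h(f(p(0), b))   [R6 at 1.1]
5. h(f(p(0), b))  →  h(p(b))   [R6 at 1]
6. h(p(b))  →  b   [R2 at ε]

b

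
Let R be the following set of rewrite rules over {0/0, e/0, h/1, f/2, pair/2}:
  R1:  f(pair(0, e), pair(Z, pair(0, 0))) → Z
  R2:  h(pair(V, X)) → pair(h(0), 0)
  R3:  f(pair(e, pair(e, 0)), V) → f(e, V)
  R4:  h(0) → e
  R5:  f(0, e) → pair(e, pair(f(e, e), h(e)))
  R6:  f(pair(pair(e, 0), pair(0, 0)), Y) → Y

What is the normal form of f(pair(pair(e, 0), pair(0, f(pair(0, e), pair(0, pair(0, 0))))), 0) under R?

1. f(pair(pair(e, 0), pair(0, f(pair(0, e), pair(0, pair(0, 0))))), 0)  →  f(pair(pair(e, 0), pair(0, 0)), 0)   [R1 at 1.2.2]
2. f(pair(pair(e, 0), pair(0, 0)), 0)  →  0   [R6 at ε]

0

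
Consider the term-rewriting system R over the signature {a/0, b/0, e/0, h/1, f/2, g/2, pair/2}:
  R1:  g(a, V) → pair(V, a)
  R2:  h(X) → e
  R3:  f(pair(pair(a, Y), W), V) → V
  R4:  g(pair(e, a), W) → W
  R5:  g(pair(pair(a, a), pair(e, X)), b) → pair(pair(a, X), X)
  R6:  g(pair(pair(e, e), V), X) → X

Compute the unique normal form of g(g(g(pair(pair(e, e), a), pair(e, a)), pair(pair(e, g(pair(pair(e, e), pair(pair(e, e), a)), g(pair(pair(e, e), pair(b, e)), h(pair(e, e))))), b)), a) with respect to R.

a

1. g(g(g(pair(pair(e, e), a), pair(e, a)), pair(pair(e, g(pair(pair(e, e), pair(pair(e, e), a)), g(pair(pair(e, e), pair(b, e)), h(pair(e, e))))), b)), a)  →  g(g(pair(e, a), pair(pair(e, g(pair(pair(e, e), pair(pair(e, e), a)), g(pair(pair(e, e), pair(b, e)), h(pair(e, e))))), b)), a)   [R6 at 1.1]
2. g(g(pair(e, a), pair(pair(e, g(pair(pair(e, e), pair(pair(e, e), a)), g(pair(pair(e, e), pair(b, e)), h(pair(e, e))))), b)), a)  →  g(pair(pair(e, g(pair(pair(e, e), pair(pair(e, e), a)), g(pair(pair(e, e), pair(b, e)), h(pair(e, e))))), b), a)   [R4 at 1]
3. g(pair(pair(e, g(pair(pair(e, e), pair(pair(e, e), a)), g(pair(pair(e, e), pair(b, e)), h(pair(e, e))))), b), a)  →  g(pair(pair(e, g(pair(pair(e, e), pair(b, e)), h(pair(e, e)))), b), a)   [R6 at 1.1.2]
4. g(pair(pair(e, g(pair(pair(e, e), pair(b, e)), h(pair(e, e)))), b), a)  →  g(pair(pair(e, h(pair(e, e))), b), a)   [R6 at 1.1.2]
5. g(pair(pair(e, h(pair(e, e))), b), a)  →  g(pair(pair(e, e), b), a)   [R2 at 1.1.2]
6. g(pair(pair(e, e), b), a)  →  a   [R6 at ε]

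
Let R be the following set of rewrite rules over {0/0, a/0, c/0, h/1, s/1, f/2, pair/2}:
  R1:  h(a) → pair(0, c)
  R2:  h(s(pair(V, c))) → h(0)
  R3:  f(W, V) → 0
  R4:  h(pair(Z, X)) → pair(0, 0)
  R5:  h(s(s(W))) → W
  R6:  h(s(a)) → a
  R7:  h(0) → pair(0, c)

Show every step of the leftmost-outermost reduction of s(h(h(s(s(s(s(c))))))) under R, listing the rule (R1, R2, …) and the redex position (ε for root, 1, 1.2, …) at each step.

s(c)

1. s(h(h(s(s(s(s(c)))))))  →  s(h(s(s(c))))   [R5 at 1.1]
2. s(h(s(s(c))))  →  s(c)   [R5 at 1]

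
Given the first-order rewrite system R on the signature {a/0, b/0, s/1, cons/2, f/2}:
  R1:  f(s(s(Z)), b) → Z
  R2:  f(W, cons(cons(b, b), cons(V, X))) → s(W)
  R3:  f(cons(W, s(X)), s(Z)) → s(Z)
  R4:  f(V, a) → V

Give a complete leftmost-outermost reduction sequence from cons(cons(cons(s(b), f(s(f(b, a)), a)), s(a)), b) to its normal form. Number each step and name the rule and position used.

1. cons(cons(cons(s(b), f(s(f(b, a)), a)), s(a)), b)  →  cons(cons(cons(s(b), s(f(b, a))), s(a)), b)   [R4 at 1.1.2]
2. cons(cons(cons(s(b), s(f(b, a))), s(a)), b)  →  cons(cons(cons(s(b), s(b)), s(a)), b)   [R4 at 1.1.2.1]

cons(cons(cons(s(b), s(b)), s(a)), b)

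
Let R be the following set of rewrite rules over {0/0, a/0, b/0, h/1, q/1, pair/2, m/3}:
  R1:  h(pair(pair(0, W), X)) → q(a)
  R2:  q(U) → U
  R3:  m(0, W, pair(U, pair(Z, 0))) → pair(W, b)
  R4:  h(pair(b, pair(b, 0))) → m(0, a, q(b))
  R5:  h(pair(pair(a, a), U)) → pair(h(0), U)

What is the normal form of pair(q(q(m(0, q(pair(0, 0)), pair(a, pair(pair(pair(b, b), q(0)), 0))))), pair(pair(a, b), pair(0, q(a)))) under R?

pair(pair(pair(0, 0), b), pair(pair(a, b), pair(0, a)))

1. pair(q(q(m(0, q(pair(0, 0)), pair(a, pair(pair(pair(b, b), q(0)), 0))))), pair(pair(a, b), pair(0, q(a))))  →  pair(q(m(0, q(pair(0, 0)), pair(a, pair(pair(pair(b, b), q(0)), 0)))), pair(pair(a, b), pair(0, q(a))))   [R2 at 1]
2. pair(q(m(0, q(pair(0, 0)), pair(a, pair(pair(pair(b, b), q(0)), 0)))), pair(pair(a, b), pair(0, q(a))))  →  pair(m(0, q(pair(0, 0)), pair(a, pair(pair(pair(b, b), q(0)), 0))), pair(pair(a, b), pair(0, q(a))))   [R2 at 1]
3. pair(m(0, q(pair(0, 0)), pair(a, pair(pair(pair(b, b), q(0)), 0))), pair(pair(a, b), pair(0, q(a))))  →  pair(pair(q(pair(0, 0)), b), pair(pair(a, b), pair(0, q(a))))   [R3 at 1]
4. pair(pair(q(pair(0, 0)), b), pair(pair(a, b), pair(0, q(a))))  →  pair(pair(pair(0, 0), b), pair(pair(a, b), pair(0, q(a))))   [R2 at 1.1]
5. pair(pair(pair(0, 0), b), pair(pair(a, b), pair(0, q(a))))  →  pair(pair(pair(0, 0), b), pair(pair(a, b), pair(0, a)))   [R2 at 2.2.2]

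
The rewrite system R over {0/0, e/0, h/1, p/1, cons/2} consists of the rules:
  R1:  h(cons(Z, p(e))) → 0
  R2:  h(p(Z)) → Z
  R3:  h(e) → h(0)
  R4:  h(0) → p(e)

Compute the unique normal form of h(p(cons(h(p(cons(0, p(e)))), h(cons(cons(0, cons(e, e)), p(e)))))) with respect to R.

cons(cons(0, p(e)), 0)

1. h(p(cons(h(p(cons(0, p(e)))), h(cons(cons(0, cons(e, e)), p(e))))))  →  cons(h(p(cons(0, p(e)))), h(cons(cons(0, cons(e, e)), p(e))))   [R2 at ε]
2. cons(h(p(cons(0, p(e)))), h(cons(cons(0, cons(e, e)), p(e))))  →  cons(cons(0, p(e)), h(cons(cons(0, cons(e, e)), p(e))))   [R2 at 1]
3. cons(cons(0, p(e)), h(cons(cons(0, cons(e, e)), p(e))))  →  cons(cons(0, p(e)), 0)   [R1 at 2]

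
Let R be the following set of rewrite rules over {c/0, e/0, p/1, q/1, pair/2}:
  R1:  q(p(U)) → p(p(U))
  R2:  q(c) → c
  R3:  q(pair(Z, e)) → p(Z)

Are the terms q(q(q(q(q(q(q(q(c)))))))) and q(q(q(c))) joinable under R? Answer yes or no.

Reduce t₁ = q(q(q(q(q(q(q(q(c)))))))):
1. q(q(q(q(q(q(q(q(c))))))))  →  q(q(q(q(q(q(q(c)))))))   [R2 at 1.1.1.1.1.1.1]
2. q(q(q(q(q(q(q(c)))))))  →  q(q(q(q(q(q(c))))))   [R2 at 1.1.1.1.1.1]
3. q(q(q(q(q(q(c))))))  →  q(q(q(q(q(c)))))   [R2 at 1.1.1.1.1]
4. q(q(q(q(q(c)))))  →  q(q(q(q(c))))   [R2 at 1.1.1.1]
5. q(q(q(q(c))))  →  q(q(q(c)))   [R2 at 1.1.1]
6. q(q(q(c)))  →  q(q(c))   [R2 at 1.1]
7. q(q(c))  →  q(c)   [R2 at 1]
8. q(c)  →  c   [R2 at ε]

Reduce t₂ = q(q(q(c))):
1. q(q(q(c)))  →  q(q(c))   [R2 at 1.1]
2. q(q(c))  →  q(c)   [R2 at 1]
3. q(c)  →  c   [R2 at ε]

yes — NF(t₁) = c, NF(t₂) = c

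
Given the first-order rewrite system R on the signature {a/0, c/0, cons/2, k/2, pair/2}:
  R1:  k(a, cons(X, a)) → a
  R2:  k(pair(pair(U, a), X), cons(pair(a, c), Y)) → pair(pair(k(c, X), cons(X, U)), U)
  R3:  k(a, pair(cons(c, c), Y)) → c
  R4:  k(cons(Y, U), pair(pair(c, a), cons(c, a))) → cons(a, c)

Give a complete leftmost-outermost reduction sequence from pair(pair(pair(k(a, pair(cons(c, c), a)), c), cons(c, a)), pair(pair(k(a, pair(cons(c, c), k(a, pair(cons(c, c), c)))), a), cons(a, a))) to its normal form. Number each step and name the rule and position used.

pair(pair(pair(c, c), cons(c, a)), pair(pair(c, a), cons(a, a)))

1. pair(pair(pair(k(a, pair(cons(c, c), a)), c), cons(c, a)), pair(pair(k(a, pair(cons(c, c), k(a, pair(cons(c, c), c)))), a), cons(a, a)))  →  pair(pair(pair(c, c), cons(c, a)), pair(pair(k(a, pair(cons(c, c), k(a, pair(cons(c, c), c)))), a), cons(a, a)))   [R3 at 1.1.1]
2. pair(pair(pair(c, c), cons(c, a)), pair(pair(k(a, pair(cons(c, c), k(a, pair(cons(c, c), c)))), a), cons(a, a)))  →  pair(pair(pair(c, c), cons(c, a)), pair(pair(c, a), cons(a, a)))   [R3 at 2.1.1]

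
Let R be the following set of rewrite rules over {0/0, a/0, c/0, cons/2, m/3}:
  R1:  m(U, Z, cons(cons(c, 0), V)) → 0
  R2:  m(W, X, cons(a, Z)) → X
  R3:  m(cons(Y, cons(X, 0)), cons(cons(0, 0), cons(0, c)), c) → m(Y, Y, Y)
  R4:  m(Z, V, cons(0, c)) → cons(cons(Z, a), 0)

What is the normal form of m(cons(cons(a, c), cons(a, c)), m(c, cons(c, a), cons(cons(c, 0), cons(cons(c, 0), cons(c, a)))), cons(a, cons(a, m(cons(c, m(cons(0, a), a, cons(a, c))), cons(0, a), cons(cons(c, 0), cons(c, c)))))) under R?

1. m(cons(cons(a, c), cons(a, c)), m(c, cons(c, a), cons(cons(c, 0), cons(cons(c, 0), cons(c, a)))), cons(a, cons(a, m(cons(c, m(cons(0, a), a, cons(a, c))), cons(0, a), cons(cons(c, 0), cons(c, c))))))  →  m(c, cons(c, a), cons(cons(c, 0), cons(cons(c, 0), cons(c, a))))   [R2 at ε]
2. m(c, cons(c, a), cons(cons(c, 0), cons(cons(c, 0), cons(c, a))))  →  0   [R1 at ε]

0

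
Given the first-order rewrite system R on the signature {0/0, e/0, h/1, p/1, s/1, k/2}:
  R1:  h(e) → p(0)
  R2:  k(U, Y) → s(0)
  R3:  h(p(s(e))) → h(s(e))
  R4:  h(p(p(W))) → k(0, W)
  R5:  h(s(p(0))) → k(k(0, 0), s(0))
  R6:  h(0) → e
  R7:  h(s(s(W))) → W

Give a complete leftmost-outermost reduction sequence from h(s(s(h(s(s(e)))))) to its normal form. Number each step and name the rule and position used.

1. h(s(s(h(s(s(e))))))  →  h(s(s(e)))   [R7 at ε]
2. h(s(s(e)))  →  e   [R7 at ε]

e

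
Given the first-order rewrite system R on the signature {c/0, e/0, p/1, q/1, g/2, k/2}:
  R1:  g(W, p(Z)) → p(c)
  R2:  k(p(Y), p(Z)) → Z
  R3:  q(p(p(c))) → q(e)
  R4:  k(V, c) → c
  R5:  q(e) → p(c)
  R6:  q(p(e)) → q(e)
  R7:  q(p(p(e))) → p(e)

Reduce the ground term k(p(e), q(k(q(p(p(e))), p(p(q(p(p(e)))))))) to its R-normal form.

e

1. k(p(e), q(k(q(p(p(e))), p(p(q(p(p(e))))))))  →  k(p(e), q(k(p(e), p(p(q(p(p(e))))))))   [R7 at 2.1.1]
2. k(p(e), q(k(p(e), p(p(q(p(p(e))))))))  →  k(p(e), q(p(q(p(p(e))))))   [R2 at 2.1]
3. k(p(e), q(p(q(p(p(e))))))  →  k(p(e), q(p(p(e))))   [R7 at 2.1.1]
4. k(p(e), q(p(p(e))))  →  k(p(e), p(e))   [R7 at 2]
5. k(p(e), p(e))  →  e   [R2 at ε]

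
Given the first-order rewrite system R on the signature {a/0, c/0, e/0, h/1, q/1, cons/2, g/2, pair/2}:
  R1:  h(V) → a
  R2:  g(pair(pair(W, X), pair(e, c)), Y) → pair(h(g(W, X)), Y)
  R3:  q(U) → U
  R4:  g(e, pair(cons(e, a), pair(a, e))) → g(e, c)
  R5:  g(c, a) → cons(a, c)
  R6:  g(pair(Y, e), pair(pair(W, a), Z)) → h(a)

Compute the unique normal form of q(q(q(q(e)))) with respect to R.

1. q(q(q(q(e))))  →  q(q(q(e)))   [R3 at ε]
2. q(q(q(e)))  →  q(q(e))   [R3 at ε]
3. q(q(e))  →  q(e)   [R3 at ε]
4. q(e)  →  e   [R3 at ε]

e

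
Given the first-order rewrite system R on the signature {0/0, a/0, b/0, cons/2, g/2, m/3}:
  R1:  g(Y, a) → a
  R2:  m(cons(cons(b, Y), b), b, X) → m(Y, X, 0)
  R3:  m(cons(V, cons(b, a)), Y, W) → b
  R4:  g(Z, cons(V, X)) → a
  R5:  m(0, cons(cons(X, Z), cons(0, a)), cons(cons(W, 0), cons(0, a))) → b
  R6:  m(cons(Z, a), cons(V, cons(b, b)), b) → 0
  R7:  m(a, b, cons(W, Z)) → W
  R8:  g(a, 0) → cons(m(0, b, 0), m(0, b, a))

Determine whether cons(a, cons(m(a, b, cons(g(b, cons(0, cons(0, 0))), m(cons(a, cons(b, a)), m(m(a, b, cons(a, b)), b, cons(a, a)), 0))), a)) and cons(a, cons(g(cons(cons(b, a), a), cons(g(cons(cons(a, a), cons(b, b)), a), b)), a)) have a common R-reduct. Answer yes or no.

yes — NF(t₁) = cons(a, cons(a, a)), NF(t₂) = cons(a, cons(a, a))

Reduce t₁ = cons(a, cons(m(a, b, cons(g(b, cons(0, cons(0, 0))), m(cons(a, cons(b, a)), m(m(a, b, cons(a, b)), b, cons(a, a)), 0))), a)):
1. cons(a, cons(m(a, b, cons(g(b, cons(0, cons(0, 0))), m(cons(a, cons(b, a)), m(m(a, b, cons(a, b)), b, cons(a, a)), 0))), a))  →  cons(a, cons(g(b, cons(0, cons(0, 0))), a))   [R7 at 2.1]
2. cons(a, cons(g(b, cons(0, cons(0, 0))), a))  →  cons(a, cons(a, a))   [R4 at 2.1]

Reduce t₂ = cons(a, cons(g(cons(cons(b, a), a), cons(g(cons(cons(a, a), cons(b, b)), a), b)), a)):
1. cons(a, cons(g(cons(cons(b, a), a), cons(g(cons(cons(a, a), cons(b, b)), a), b)), a))  →  cons(a, cons(a, a))   [R4 at 2.1]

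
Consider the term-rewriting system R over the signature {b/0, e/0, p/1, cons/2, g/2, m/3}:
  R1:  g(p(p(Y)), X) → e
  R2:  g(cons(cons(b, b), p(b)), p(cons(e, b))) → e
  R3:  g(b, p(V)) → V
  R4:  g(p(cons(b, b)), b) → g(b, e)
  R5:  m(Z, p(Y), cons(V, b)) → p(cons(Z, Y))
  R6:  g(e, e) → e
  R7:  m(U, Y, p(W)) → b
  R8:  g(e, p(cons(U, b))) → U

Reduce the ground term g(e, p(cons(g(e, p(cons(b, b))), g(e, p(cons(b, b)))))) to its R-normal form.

1. g(e, p(cons(g(e, p(cons(b, b))), g(e, p(cons(b, b))))))  →  g(e, p(cons(b, g(e, p(cons(b, b))))))   [R8 at 2.1.1]
2. g(e, p(cons(b, g(e, p(cons(b, b))))))  →  g(e, p(cons(b, b)))   [R8 at 2.1.2]
3. g(e, p(cons(b, b)))  →  b   [R8 at ε]

b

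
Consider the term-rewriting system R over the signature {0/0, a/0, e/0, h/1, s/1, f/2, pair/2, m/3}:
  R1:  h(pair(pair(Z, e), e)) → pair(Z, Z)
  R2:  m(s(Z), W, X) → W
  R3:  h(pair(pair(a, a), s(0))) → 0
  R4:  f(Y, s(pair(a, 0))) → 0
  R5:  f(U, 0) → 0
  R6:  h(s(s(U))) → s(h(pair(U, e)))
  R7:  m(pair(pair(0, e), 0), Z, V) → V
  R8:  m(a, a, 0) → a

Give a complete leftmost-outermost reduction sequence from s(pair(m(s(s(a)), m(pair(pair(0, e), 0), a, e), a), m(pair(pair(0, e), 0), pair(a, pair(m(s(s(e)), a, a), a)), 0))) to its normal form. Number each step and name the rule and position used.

s(pair(e, 0))

1. s(pair(m(s(s(a)), m(pair(pair(0, e), 0), a, e), a), m(pair(pair(0, e), 0), pair(a, pair(m(s(s(e)), a, a), a)), 0)))  →  s(pair(m(pair(pair(0, e), 0), a, e), m(pair(pair(0, e), 0), pair(a, pair(m(s(s(e)), a, a), a)), 0)))   [R2 at 1.1]
2. s(pair(m(pair(pair(0, e), 0), a, e), m(pair(pair(0, e), 0), pair(a, pair(m(s(s(e)), a, a), a)), 0)))  →  s(pair(e, m(pair(pair(0, e), 0), pair(a, pair(m(s(s(e)), a, a), a)), 0)))   [R7 at 1.1]
3. s(pair(e, m(pair(pair(0, e), 0), pair(a, pair(m(s(s(e)), a, a), a)), 0)))  →  s(pair(e, 0))   [R7 at 1.2]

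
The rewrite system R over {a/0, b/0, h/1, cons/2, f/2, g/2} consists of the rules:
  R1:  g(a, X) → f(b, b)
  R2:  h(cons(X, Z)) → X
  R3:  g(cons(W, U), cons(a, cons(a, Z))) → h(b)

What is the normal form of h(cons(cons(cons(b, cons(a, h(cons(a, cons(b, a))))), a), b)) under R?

1. h(cons(cons(cons(b, cons(a, h(cons(a, cons(b, a))))), a), b))  →  cons(cons(b, cons(a, h(cons(a, cons(b, a))))), a)   [R2 at ε]
2. cons(cons(b, cons(a, h(cons(a, cons(b, a))))), a)  →  cons(cons(b, cons(a, a)), a)   [R2 at 1.2.2]

cons(cons(b, cons(a, a)), a)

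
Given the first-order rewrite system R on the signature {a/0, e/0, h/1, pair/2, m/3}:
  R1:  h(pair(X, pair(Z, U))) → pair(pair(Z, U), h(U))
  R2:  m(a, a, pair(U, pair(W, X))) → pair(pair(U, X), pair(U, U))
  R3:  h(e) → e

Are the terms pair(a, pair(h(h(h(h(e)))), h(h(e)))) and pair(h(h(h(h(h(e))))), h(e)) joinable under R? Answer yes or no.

no — NF(t₁) = pair(a, pair(e, e)), NF(t₂) = pair(e, e)

Reduce t₁ = pair(a, pair(h(h(h(h(e)))), h(h(e)))):
1. pair(a, pair(h(h(h(h(e)))), h(h(e))))  →  pair(a, pair(h(h(h(e))), h(h(e))))   [R3 at 2.1.1.1.1]
2. pair(a, pair(h(h(h(e))), h(h(e))))  →  pair(a, pair(h(h(e)), h(h(e))))   [R3 at 2.1.1.1]
3. pair(a, pair(h(h(e)), h(h(e))))  →  pair(a, pair(h(e), h(h(e))))   [R3 at 2.1.1]
4. pair(a, pair(h(e), h(h(e))))  →  pair(a, pair(e, h(h(e))))   [R3 at 2.1]
5. pair(a, pair(e, h(h(e))))  →  pair(a, pair(e, h(e)))   [R3 at 2.2.1]
6. pair(a, pair(e, h(e)))  →  pair(a, pair(e, e))   [R3 at 2.2]

Reduce t₂ = pair(h(h(h(h(h(e))))), h(e)):
1. pair(h(h(h(h(h(e))))), h(e))  →  pair(h(h(h(h(e)))), h(e))   [R3 at 1.1.1.1.1]
2. pair(h(h(h(h(e)))), h(e))  →  pair(h(h(h(e))), h(e))   [R3 at 1.1.1.1]
3. pair(h(h(h(e))), h(e))  →  pair(h(h(e)), h(e))   [R3 at 1.1.1]
4. pair(h(h(e)), h(e))  →  pair(h(e), h(e))   [R3 at 1.1]
5. pair(h(e), h(e))  →  pair(e, h(e))   [R3 at 1]
6. pair(e, h(e))  →  pair(e, e)   [R3 at 2]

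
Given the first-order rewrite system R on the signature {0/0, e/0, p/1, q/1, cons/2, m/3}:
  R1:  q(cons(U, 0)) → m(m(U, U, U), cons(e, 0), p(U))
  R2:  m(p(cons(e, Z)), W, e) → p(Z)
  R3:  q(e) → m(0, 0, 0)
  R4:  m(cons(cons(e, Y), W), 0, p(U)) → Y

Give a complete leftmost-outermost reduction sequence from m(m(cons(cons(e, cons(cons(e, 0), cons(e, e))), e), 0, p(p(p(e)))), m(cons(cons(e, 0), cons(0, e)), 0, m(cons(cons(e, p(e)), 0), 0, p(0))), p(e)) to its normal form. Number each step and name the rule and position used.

1. m(m(cons(cons(e, cons(cons(e, 0), cons(e, e))), e), 0, p(p(p(e)))), m(cons(cons(e, 0), cons(0, e)), 0, m(cons(cons(e, p(e)), 0), 0, p(0))), p(e))  →  m(cons(cons(e, 0), cons(e, e)), m(cons(cons(e, 0), cons(0, e)), 0, m(cons(cons(e, p(e)), 0), 0, p(0))), p(e))   [R4 at 1]
2. m(cons(cons(e, 0), cons(e, e)), m(cons(cons(e, 0), cons(0, e)), 0, m(cons(cons(e, p(e)), 0), 0, p(0))), p(e))  →  m(cons(cons(e, 0), cons(e, e)), m(cons(cons(e, 0), cons(0, e)), 0, p(e)), p(e))   [R4 at 2.3]
3. m(cons(cons(e, 0), cons(e, e)), m(cons(cons(e, 0), cons(0, e)), 0, p(e)), p(e))  →  m(cons(cons(e, 0), cons(e, e)), 0, p(e))   [R4 at 2]
4. m(cons(cons(e, 0), cons(e, e)), 0, p(e))  →  0   [R4 at ε]

0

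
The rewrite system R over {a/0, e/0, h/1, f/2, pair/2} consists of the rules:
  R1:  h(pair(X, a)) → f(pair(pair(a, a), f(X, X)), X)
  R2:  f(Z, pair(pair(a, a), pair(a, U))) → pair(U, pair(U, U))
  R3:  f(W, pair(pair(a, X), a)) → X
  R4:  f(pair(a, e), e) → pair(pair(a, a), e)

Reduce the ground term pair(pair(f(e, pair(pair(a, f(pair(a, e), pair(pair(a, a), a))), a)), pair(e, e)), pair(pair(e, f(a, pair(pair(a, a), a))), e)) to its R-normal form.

pair(pair(a, pair(e, e)), pair(pair(e, a), e))

1. pair(pair(f(e, pair(pair(a, f(pair(a, e), pair(pair(a, a), a))), a)), pair(e, e)), pair(pair(e, f(a, pair(pair(a, a), a))), e))  →  pair(pair(f(pair(a, e), pair(pair(a, a), a)), pair(e, e)), pair(pair(e, f(a, pair(pair(a, a), a))), e))   [R3 at 1.1]
2. pair(pair(f(pair(a, e), pair(pair(a, a), a)), pair(e, e)), pair(pair(e, f(a, pair(pair(a, a), a))), e))  →  pair(pair(a, pair(e, e)), pair(pair(e, f(a, pair(pair(a, a), a))), e))   [R3 at 1.1]
3. pair(pair(a, pair(e, e)), pair(pair(e, f(a, pair(pair(a, a), a))), e))  →  pair(pair(a, pair(e, e)), pair(pair(e, a), e))   [R3 at 2.1.2]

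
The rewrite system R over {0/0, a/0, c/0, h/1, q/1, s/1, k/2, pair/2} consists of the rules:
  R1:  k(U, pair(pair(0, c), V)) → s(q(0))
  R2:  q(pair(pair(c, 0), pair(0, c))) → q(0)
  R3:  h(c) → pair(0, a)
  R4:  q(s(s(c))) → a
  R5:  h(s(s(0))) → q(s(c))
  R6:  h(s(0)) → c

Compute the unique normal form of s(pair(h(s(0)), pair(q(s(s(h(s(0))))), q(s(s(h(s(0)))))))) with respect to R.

s(pair(c, pair(a, a)))

1. s(pair(h(s(0)), pair(q(s(s(h(s(0))))), q(s(s(h(s(0))))))))  →  s(pair(c, pair(q(s(s(h(s(0))))), q(s(s(h(s(0))))))))   [R6 at 1.1]
2. s(pair(c, pair(q(s(s(h(s(0))))), q(s(s(h(s(0))))))))  →  s(pair(c, pair(q(s(s(c))), q(s(s(h(s(0))))))))   [R6 at 1.2.1.1.1.1]
3. s(pair(c, pair(q(s(s(c))), q(s(s(h(s(0))))))))  →  s(pair(c, pair(a, q(s(s(h(s(0))))))))   [R4 at 1.2.1]
4. s(pair(c, pair(a, q(s(s(h(s(0))))))))  →  s(pair(c, pair(a, q(s(s(c))))))   [R6 at 1.2.2.1.1.1]
5. s(pair(c, pair(a, q(s(s(c))))))  →  s(pair(c, pair(a, a)))   [R4 at 1.2.2]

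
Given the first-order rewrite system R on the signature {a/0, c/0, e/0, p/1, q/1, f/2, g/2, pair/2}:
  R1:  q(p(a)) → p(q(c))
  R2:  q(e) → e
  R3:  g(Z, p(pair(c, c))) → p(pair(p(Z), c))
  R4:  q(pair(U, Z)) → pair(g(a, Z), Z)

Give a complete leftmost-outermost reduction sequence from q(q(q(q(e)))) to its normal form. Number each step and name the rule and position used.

1. q(q(q(q(e))))  →  q(q(q(e)))   [R2 at 1.1.1]
2. q(q(q(e)))  →  q(q(e))   [R2 at 1.1]
3. q(q(e))  →  q(e)   [R2 at 1]
4. q(e)  →  e   [R2 at ε]

e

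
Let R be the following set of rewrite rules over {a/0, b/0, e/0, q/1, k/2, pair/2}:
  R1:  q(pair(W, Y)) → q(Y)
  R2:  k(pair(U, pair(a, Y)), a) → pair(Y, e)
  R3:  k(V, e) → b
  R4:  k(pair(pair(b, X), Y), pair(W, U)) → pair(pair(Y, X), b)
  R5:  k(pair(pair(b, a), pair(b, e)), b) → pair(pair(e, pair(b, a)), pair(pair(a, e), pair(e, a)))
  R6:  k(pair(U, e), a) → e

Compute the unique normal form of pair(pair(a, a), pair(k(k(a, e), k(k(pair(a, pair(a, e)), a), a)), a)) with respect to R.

pair(pair(a, a), pair(b, a))

1. pair(pair(a, a), pair(k(k(a, e), k(k(pair(a, pair(a, e)), a), a)), a))  →  pair(pair(a, a), pair(k(b, k(k(pair(a, pair(a, e)), a), a)), a))   [R3 at 2.1.1]
2. pair(pair(a, a), pair(k(b, k(k(pair(a, pair(a, e)), a), a)), a))  →  pair(pair(a, a), pair(k(b, k(pair(e, e), a)), a))   [R2 at 2.1.2.1]
3. pair(pair(a, a), pair(k(b, k(pair(e, e), a)), a))  →  pair(pair(a, a), pair(k(b, e), a))   [R6 at 2.1.2]
4. pair(pair(a, a), pair(k(b, e), a))  →  pair(pair(a, a), pair(b, a))   [R3 at 2.1]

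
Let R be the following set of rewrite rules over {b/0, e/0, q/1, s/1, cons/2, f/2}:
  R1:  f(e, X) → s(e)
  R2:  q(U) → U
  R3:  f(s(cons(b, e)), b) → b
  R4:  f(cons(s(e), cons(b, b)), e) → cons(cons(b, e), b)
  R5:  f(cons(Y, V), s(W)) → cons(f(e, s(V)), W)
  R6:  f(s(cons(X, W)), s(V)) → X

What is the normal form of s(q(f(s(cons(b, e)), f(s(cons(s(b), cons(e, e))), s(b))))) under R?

1. s(q(f(s(cons(b, e)), f(s(cons(s(b), cons(e, e))), s(b)))))  →  s(f(s(cons(b, e)), f(s(cons(s(b), cons(e, e))), s(b))))   [R2 at 1]
2. s(f(s(cons(b, e)), f(s(cons(s(b), cons(e, e))), s(b))))  →  s(f(s(cons(b, e)), s(b)))   [R6 at 1.2]
3. s(f(s(cons(b, e)), s(b)))  →  s(b)   [R6 at 1]

s(b)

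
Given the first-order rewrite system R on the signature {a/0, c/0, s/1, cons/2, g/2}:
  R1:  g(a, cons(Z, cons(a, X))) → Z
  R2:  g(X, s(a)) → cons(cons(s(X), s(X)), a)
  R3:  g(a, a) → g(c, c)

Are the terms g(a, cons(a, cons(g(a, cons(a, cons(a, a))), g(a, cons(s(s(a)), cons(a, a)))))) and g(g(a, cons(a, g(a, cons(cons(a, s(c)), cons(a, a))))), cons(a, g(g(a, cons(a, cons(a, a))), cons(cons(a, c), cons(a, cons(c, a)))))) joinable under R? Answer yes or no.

yes — NF(t₁) = a, NF(t₂) = a

Reduce t₁ = g(a, cons(a, cons(g(a, cons(a, cons(a, a))), g(a, cons(s(s(a)), cons(a, a)))))):
1. g(a, cons(a, cons(g(a, cons(a, cons(a, a))), g(a, cons(s(s(a)), cons(a, a))))))  →  g(a, cons(a, cons(a, g(a, cons(s(s(a)), cons(a, a))))))   [R1 at 2.2.1]
2. g(a, cons(a, cons(a, g(a, cons(s(s(a)), cons(a, a))))))  →  a   [R1 at ε]

Reduce t₂ = g(g(a, cons(a, g(a, cons(cons(a, s(c)), cons(a, a))))), cons(a, g(g(a, cons(a, cons(a, a))), cons(cons(a, c), cons(a, cons(c, a)))))):
1. g(g(a, cons(a, g(a, cons(cons(a, s(c)), cons(a, a))))), cons(a, g(g(a, cons(a, cons(a, a))), cons(cons(a, c), cons(a, cons(c, a))))))  →  g(g(a, cons(a, cons(a, s(c)))), cons(a, g(g(a, cons(a, cons(a, a))), cons(cons(a, c), cons(a, cons(c, a))))))   [R1 at 1.2.2]
2. g(g(a, cons(a, cons(a, s(c)))), cons(a, g(g(a, cons(a, cons(a, a))), cons(cons(a, c), cons(a, cons(c, a))))))  →  g(a, cons(a, g(g(a, cons(a, cons(a, a))), cons(cons(a, c), cons(a, cons(c, a))))))   [R1 at 1]
3. g(a, cons(a, g(g(a, cons(a, cons(a, a))), cons(cons(a, c), cons(a, cons(c, a))))))  →  g(a, cons(a, g(a, cons(cons(a, c), cons(a, cons(c, a))))))   [R1 at 2.2.1]
4. g(a, cons(a, g(a, cons(cons(a, c), cons(a, cons(c, a))))))  →  g(a, cons(a, cons(a, c)))   [R1 at 2.2]
5. g(a, cons(a, cons(a, c)))  →  a   [R1 at ε]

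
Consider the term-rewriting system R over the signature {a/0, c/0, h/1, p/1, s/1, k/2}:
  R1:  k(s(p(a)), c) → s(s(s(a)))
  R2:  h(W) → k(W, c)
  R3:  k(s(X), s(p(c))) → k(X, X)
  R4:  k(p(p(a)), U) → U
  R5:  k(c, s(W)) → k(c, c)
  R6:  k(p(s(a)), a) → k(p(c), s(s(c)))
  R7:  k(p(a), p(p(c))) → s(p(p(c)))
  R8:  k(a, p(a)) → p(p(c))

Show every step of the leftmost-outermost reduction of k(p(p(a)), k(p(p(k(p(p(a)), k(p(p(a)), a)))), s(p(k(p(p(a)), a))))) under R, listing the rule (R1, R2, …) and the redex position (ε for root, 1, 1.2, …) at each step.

s(p(a))

1. k(p(p(a)), k(p(p(k(p(p(a)), k(p(p(a)), a)))), s(p(k(p(p(a)), a)))))  →  k(p(p(k(p(p(a)), k(p(p(a)), a)))), s(p(k(p(p(a)), a))))   [R4 at ε]
2. k(p(p(k(p(p(a)), k(p(p(a)), a)))), s(p(k(p(p(a)), a))))  →  k(p(p(k(p(p(a)), a))), s(p(k(p(p(a)), a))))   [R4 at 1.1.1]
3. k(p(p(k(p(p(a)), a))), s(p(k(p(p(a)), a))))  →  k(p(p(a)), s(p(k(p(p(a)), a))))   [R4 at 1.1.1]
4. k(p(p(a)), s(p(k(p(p(a)), a))))  →  s(p(k(p(p(a)), a)))   [R4 at ε]
5. s(p(k(p(p(a)), a)))  →  s(p(a))   [R4 at 1.1]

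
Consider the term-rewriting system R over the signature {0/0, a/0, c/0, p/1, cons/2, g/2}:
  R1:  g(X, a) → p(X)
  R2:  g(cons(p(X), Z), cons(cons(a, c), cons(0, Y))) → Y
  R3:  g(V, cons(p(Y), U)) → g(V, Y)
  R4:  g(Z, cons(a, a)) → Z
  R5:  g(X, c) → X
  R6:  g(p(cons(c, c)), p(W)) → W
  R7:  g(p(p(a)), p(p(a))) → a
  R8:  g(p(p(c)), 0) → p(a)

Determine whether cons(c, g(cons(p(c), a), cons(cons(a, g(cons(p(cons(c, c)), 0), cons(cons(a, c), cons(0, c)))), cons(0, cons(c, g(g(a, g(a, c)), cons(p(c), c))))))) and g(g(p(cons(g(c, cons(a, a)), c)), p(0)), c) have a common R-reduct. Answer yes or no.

Reduce t₁ = cons(c, g(cons(p(c), a), cons(cons(a, g(cons(p(cons(c, c)), 0), cons(cons(a, c), cons(0, c)))), cons(0, cons(c, g(g(a, g(a, c)), cons(p(c), c))))))):
1. cons(c, g(cons(p(c), a), cons(cons(a, g(cons(p(cons(c, c)), 0), cons(cons(a, c), cons(0, c)))), cons(0, cons(c, g(g(a, g(a, c)), cons(p(c), c)))))))  →  cons(c, g(cons(p(c), a), cons(cons(a, c), cons(0, cons(c, g(g(a, g(a, c)), cons(p(c), c)))))))   [R2 at 2.2.1.2]
2. cons(c, g(cons(p(c), a), cons(cons(a, c), cons(0, cons(c, g(g(a, g(a, c)), cons(p(c), c)))))))  →  cons(c, cons(c, g(g(a, g(a, c)), cons(p(c), c))))   [R2 at 2]
3. cons(c, cons(c, g(g(a, g(a, c)), cons(p(c), c))))  →  cons(c, cons(c, g(g(a, g(a, c)), c)))   [R3 at 2.2]
4. cons(c, cons(c, g(g(a, g(a, c)), c)))  →  cons(c, cons(c, g(a, g(a, c))))   [R5 at 2.2]
5. cons(c, cons(c, g(a, g(a, c))))  →  cons(c, cons(c, g(a, a)))   [R5 at 2.2.2]
6. cons(c, cons(c, g(a, a)))  →  cons(c, cons(c, p(a)))   [R1 at 2.2]

Reduce t₂ = g(g(p(cons(g(c, cons(a, a)), c)), p(0)), c):
1. g(g(p(cons(g(c, cons(a, a)), c)), p(0)), c)  →  g(p(cons(g(c, cons(a, a)), c)), p(0))   [R5 at ε]
2. g(p(cons(g(c, cons(a, a)), c)), p(0))  →  g(p(cons(c, c)), p(0))   [R4 at 1.1.1]
3. g(p(cons(c, c)), p(0))  →  0   [R6 at ε]

no — NF(t₁) = cons(c, cons(c, p(a))), NF(t₂) = 0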